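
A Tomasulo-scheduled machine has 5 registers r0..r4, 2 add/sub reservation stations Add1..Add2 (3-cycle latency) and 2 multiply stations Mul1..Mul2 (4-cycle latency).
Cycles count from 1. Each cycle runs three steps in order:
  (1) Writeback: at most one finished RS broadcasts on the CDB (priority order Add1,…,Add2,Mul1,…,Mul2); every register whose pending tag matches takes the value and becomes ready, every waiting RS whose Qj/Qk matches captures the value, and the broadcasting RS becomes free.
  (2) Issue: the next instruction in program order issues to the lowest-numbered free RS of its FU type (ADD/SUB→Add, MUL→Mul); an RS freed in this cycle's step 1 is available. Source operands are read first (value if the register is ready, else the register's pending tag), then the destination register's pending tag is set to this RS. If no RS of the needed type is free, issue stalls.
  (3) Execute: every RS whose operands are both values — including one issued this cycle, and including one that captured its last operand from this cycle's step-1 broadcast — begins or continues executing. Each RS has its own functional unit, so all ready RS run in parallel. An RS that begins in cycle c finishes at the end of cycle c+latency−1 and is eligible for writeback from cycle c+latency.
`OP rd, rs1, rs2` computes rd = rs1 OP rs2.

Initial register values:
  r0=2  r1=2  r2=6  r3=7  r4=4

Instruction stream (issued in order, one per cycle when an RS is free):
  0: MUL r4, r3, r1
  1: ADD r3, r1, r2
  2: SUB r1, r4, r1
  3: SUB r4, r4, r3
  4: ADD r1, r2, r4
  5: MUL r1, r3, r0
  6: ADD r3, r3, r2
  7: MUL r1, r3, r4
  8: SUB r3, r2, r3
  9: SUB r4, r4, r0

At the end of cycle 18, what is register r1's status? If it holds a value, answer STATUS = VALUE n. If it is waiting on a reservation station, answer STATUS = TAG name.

STATUS = TAG Mul2

c1: issue MUL r4<-Mul1 | r0:2,r1:2,r2:6,r3:7,r4:Mul1
c2: issue ADD r3<-Add1 | r0:2,r1:2,r2:6,r3:Add1,r4:Mul1
c3: issue SUB r1<-Add2 | r0:2,r1:Add2,r2:6,r3:Add1,r4:Mul1
c4: stall | r0:2,r1:Add2,r2:6,r3:Add1,r4:Mul1
c5: CDB Add1=8; issue SUB r4<-Add1 | r0:2,r1:Add2,r2:6,r3:8,r4:Add1
c6: CDB Mul1=14; stall | r0:2,r1:Add2,r2:6,r3:8,r4:Add1
c7: stall | r0:2,r1:Add2,r2:6,r3:8,r4:Add1
c8: stall | r0:2,r1:Add2,r2:6,r3:8,r4:Add1
c9: CDB Add1=6; issue ADD r1<-Add1 | r0:2,r1:Add1,r2:6,r3:8,r4:6
c10: CDB Add2=12; issue MUL r1<-Mul1 | r0:2,r1:Mul1,r2:6,r3:8,r4:6
c11: issue ADD r3<-Add2 | r0:2,r1:Mul1,r2:6,r3:Add2,r4:6
c12: CDB Add1=12; issue MUL r1<-Mul2 | r0:2,r1:Mul2,r2:6,r3:Add2,r4:6
c13: issue SUB r3<-Add1 | r0:2,r1:Mul2,r2:6,r3:Add1,r4:6
c14: CDB Add2=14; issue SUB r4<-Add2 | r0:2,r1:Mul2,r2:6,r3:Add1,r4:Add2
c15: CDB Mul1=16 | r0:2,r1:Mul2,r2:6,r3:Add1,r4:Add2
c16: - | r0:2,r1:Mul2,r2:6,r3:Add1,r4:Add2
c17: CDB Add1=-8 | r0:2,r1:Mul2,r2:6,r3:-8,r4:Add2
c18: CDB Add2=4 | r0:2,r1:Mul2,r2:6,r3:-8,r4:4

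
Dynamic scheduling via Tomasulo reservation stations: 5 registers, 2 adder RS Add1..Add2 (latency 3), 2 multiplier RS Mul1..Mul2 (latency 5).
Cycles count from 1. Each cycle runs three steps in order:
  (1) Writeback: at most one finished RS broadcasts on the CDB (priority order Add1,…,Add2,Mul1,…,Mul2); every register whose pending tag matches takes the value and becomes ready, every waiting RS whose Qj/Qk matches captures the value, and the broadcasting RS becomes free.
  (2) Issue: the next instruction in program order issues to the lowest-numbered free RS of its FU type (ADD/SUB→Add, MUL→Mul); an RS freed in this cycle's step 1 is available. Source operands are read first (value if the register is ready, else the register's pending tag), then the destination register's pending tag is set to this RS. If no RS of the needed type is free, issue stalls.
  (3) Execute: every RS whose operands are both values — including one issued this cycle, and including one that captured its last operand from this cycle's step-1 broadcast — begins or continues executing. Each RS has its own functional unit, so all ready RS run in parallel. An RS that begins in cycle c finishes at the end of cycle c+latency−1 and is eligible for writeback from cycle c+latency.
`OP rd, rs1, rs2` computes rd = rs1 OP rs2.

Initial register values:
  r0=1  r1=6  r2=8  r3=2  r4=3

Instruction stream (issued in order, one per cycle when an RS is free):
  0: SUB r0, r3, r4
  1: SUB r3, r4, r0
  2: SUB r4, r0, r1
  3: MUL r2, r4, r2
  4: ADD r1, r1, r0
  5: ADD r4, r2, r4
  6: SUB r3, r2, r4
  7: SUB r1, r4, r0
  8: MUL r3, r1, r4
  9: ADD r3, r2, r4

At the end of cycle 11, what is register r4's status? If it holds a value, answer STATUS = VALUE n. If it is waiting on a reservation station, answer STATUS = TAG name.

c1: issue SUB r0<-Add1 | r0:Add1,r1:6,r2:8,r3:2,r4:3
c2: issue SUB r3<-Add2 | r0:Add1,r1:6,r2:8,r3:Add2,r4:3
c3: stall | r0:Add1,r1:6,r2:8,r3:Add2,r4:3
c4: CDB Add1=-1; issue SUB r4<-Add1 | r0:-1,r1:6,r2:8,r3:Add2,r4:Add1
c5: issue MUL r2<-Mul1 | r0:-1,r1:6,r2:Mul1,r3:Add2,r4:Add1
c6: stall | r0:-1,r1:6,r2:Mul1,r3:Add2,r4:Add1
c7: CDB Add1=-7; issue ADD r1<-Add1 | r0:-1,r1:Add1,r2:Mul1,r3:Add2,r4:-7
c8: CDB Add2=4; issue ADD r4<-Add2 | r0:-1,r1:Add1,r2:Mul1,r3:4,r4:Add2
c9: stall | r0:-1,r1:Add1,r2:Mul1,r3:4,r4:Add2
c10: CDB Add1=5; issue SUB r3<-Add1 | r0:-1,r1:5,r2:Mul1,r3:Add1,r4:Add2
c11: stall | r0:-1,r1:5,r2:Mul1,r3:Add1,r4:Add2

STATUS = TAG Add2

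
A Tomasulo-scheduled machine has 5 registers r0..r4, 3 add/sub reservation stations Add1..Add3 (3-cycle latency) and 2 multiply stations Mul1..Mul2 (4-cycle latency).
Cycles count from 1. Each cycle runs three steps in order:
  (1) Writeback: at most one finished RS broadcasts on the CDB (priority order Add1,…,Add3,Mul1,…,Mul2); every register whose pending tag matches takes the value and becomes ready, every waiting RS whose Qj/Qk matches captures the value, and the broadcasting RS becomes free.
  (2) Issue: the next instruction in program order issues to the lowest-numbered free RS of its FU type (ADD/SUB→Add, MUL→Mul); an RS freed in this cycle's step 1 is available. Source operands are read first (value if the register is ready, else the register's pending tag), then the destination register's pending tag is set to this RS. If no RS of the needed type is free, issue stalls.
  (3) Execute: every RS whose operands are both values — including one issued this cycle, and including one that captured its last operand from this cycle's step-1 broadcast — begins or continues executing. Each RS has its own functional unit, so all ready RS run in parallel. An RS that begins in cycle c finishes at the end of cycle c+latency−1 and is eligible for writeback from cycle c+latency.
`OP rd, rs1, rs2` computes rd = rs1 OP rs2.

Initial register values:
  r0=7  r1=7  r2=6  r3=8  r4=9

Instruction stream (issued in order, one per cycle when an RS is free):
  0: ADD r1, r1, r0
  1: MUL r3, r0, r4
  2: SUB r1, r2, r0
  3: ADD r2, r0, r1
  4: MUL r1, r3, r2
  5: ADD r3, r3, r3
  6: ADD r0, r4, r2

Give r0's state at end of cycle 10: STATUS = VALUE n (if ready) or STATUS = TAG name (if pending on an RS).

STATUS = TAG Add3

  c1: issue ADD r1<-Add1  regs: r0:7,r1:Add1,r2:6,r3:8,r4:9
  c2: issue MUL r3<-Mul1  regs: r0:7,r1:Add1,r2:6,r3:Mul1,r4:9
  c3: issue SUB r1<-Add2  regs: r0:7,r1:Add2,r2:6,r3:Mul1,r4:9
  c4: CDB Add1=14; issue ADD r2<-Add1  regs: r0:7,r1:Add2,r2:Add1,r3:Mul1,r4:9
  c5: issue MUL r1<-Mul2  regs: r0:7,r1:Mul2,r2:Add1,r3:Mul1,r4:9
  c6: CDB Add2=-1; issue ADD r3<-Add2  regs: r0:7,r1:Mul2,r2:Add1,r3:Add2,r4:9
  c7: CDB Mul1=63; issue ADD r0<-Add3  regs: r0:Add3,r1:Mul2,r2:Add1,r3:Add2,r4:9
  c8: -  regs: r0:Add3,r1:Mul2,r2:Add1,r3:Add2,r4:9
  c9: CDB Add1=6  regs: r0:Add3,r1:Mul2,r2:6,r3:Add2,r4:9
  c10: CDB Add2=126  regs: r0:Add3,r1:Mul2,r2:6,r3:126,r4:9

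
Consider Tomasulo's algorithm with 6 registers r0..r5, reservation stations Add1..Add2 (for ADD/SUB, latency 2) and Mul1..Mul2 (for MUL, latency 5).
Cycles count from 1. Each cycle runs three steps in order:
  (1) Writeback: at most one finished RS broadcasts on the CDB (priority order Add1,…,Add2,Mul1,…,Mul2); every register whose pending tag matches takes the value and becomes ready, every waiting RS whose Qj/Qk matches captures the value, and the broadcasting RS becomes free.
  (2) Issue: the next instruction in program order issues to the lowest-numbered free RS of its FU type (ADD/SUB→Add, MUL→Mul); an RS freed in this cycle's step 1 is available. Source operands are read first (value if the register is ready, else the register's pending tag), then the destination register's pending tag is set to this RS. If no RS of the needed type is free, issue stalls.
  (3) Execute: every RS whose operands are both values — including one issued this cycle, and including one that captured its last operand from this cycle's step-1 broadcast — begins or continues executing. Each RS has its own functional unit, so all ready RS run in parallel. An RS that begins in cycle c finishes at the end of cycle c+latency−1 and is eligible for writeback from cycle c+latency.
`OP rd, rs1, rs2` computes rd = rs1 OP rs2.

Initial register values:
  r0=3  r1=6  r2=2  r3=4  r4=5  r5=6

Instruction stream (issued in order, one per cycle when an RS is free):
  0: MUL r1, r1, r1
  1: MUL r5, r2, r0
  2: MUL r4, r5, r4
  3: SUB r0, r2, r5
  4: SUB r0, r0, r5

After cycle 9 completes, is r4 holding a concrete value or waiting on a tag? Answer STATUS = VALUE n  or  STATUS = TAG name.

c1: issue MUL r1<-Mul1 | r0:3,r1:Mul1,r2:2,r3:4,r4:5,r5:6
c2: issue MUL r5<-Mul2 | r0:3,r1:Mul1,r2:2,r3:4,r4:5,r5:Mul2
c3: stall | r0:3,r1:Mul1,r2:2,r3:4,r4:5,r5:Mul2
c4: stall | r0:3,r1:Mul1,r2:2,r3:4,r4:5,r5:Mul2
c5: stall | r0:3,r1:Mul1,r2:2,r3:4,r4:5,r5:Mul2
c6: CDB Mul1=36; issue MUL r4<-Mul1 | r0:3,r1:36,r2:2,r3:4,r4:Mul1,r5:Mul2
c7: CDB Mul2=6; issue SUB r0<-Add1 | r0:Add1,r1:36,r2:2,r3:4,r4:Mul1,r5:6
c8: issue SUB r0<-Add2 | r0:Add2,r1:36,r2:2,r3:4,r4:Mul1,r5:6
c9: CDB Add1=-4 | r0:Add2,r1:36,r2:2,r3:4,r4:Mul1,r5:6

STATUS = TAG Mul1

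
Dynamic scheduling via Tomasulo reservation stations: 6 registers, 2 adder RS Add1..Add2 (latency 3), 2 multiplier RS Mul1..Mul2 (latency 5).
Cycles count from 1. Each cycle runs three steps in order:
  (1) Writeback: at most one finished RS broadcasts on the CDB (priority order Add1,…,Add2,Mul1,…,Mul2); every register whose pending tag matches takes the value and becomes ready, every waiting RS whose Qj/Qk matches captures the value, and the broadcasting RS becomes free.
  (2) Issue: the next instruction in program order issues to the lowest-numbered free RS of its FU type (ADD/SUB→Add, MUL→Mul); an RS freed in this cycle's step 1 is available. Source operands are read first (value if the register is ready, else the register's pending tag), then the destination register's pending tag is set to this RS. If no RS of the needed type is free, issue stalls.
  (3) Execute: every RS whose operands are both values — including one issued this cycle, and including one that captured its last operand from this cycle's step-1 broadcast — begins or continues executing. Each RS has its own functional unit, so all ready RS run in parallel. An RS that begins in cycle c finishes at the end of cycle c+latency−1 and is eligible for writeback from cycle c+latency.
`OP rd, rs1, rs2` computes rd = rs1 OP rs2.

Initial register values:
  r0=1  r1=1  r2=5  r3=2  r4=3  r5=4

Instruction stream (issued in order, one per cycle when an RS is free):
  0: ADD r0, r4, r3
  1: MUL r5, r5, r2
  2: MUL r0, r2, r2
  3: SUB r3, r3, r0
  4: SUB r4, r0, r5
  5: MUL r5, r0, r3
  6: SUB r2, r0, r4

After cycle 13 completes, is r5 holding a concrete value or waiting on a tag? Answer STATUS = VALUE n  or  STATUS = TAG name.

STATUS = TAG Mul1

c1: issue ADD r0<-Add1 | r0:Add1,r1:1,r2:5,r3:2,r4:3,r5:4
c2: issue MUL r5<-Mul1 | r0:Add1,r1:1,r2:5,r3:2,r4:3,r5:Mul1
c3: issue MUL r0<-Mul2 | r0:Mul2,r1:1,r2:5,r3:2,r4:3,r5:Mul1
c4: CDB Add1=5; issue SUB r3<-Add1 | r0:Mul2,r1:1,r2:5,r3:Add1,r4:3,r5:Mul1
c5: issue SUB r4<-Add2 | r0:Mul2,r1:1,r2:5,r3:Add1,r4:Add2,r5:Mul1
c6: stall | r0:Mul2,r1:1,r2:5,r3:Add1,r4:Add2,r5:Mul1
c7: CDB Mul1=20; issue MUL r5<-Mul1 | r0:Mul2,r1:1,r2:5,r3:Add1,r4:Add2,r5:Mul1
c8: CDB Mul2=25; stall | r0:25,r1:1,r2:5,r3:Add1,r4:Add2,r5:Mul1
c9: stall | r0:25,r1:1,r2:5,r3:Add1,r4:Add2,r5:Mul1
c10: stall | r0:25,r1:1,r2:5,r3:Add1,r4:Add2,r5:Mul1
c11: CDB Add1=-23; issue SUB r2<-Add1 | r0:25,r1:1,r2:Add1,r3:-23,r4:Add2,r5:Mul1
c12: CDB Add2=5 | r0:25,r1:1,r2:Add1,r3:-23,r4:5,r5:Mul1
c13: - | r0:25,r1:1,r2:Add1,r3:-23,r4:5,r5:Mul1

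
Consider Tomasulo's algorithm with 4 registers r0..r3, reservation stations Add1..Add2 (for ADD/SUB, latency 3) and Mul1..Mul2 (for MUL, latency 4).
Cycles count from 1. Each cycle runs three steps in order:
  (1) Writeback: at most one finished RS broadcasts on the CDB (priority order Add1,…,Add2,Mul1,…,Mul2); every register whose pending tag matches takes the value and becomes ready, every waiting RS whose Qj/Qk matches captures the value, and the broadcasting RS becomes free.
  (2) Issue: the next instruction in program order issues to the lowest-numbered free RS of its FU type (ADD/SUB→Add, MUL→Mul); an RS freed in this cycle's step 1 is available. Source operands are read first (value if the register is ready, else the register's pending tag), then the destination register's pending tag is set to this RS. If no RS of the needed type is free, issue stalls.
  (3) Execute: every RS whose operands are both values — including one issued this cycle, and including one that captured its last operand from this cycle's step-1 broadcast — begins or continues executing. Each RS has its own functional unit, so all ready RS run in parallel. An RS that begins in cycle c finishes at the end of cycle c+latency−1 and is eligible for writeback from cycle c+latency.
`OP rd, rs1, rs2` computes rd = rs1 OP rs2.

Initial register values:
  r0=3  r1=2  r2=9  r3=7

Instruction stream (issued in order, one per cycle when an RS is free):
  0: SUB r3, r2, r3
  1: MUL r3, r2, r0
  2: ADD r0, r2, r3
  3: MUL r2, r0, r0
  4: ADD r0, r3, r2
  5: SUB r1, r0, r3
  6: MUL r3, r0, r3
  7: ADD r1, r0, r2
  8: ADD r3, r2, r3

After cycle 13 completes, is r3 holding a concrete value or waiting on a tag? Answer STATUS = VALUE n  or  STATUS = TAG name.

STATUS = TAG Mul1

c1: issue SUB r3<-Add1 | r0:3,r1:2,r2:9,r3:Add1
c2: issue MUL r3<-Mul1 | r0:3,r1:2,r2:9,r3:Mul1
c3: issue ADD r0<-Add2 | r0:Add2,r1:2,r2:9,r3:Mul1
c4: CDB Add1=2; issue MUL r2<-Mul2 | r0:Add2,r1:2,r2:Mul2,r3:Mul1
c5: issue ADD r0<-Add1 | r0:Add1,r1:2,r2:Mul2,r3:Mul1
c6: CDB Mul1=27; stall | r0:Add1,r1:2,r2:Mul2,r3:27
c7: stall | r0:Add1,r1:2,r2:Mul2,r3:27
c8: stall | r0:Add1,r1:2,r2:Mul2,r3:27
c9: CDB Add2=36; issue SUB r1<-Add2 | r0:Add1,r1:Add2,r2:Mul2,r3:27
c10: issue MUL r3<-Mul1 | r0:Add1,r1:Add2,r2:Mul2,r3:Mul1
c11: stall | r0:Add1,r1:Add2,r2:Mul2,r3:Mul1
c12: stall | r0:Add1,r1:Add2,r2:Mul2,r3:Mul1
c13: CDB Mul2=1296; stall | r0:Add1,r1:Add2,r2:1296,r3:Mul1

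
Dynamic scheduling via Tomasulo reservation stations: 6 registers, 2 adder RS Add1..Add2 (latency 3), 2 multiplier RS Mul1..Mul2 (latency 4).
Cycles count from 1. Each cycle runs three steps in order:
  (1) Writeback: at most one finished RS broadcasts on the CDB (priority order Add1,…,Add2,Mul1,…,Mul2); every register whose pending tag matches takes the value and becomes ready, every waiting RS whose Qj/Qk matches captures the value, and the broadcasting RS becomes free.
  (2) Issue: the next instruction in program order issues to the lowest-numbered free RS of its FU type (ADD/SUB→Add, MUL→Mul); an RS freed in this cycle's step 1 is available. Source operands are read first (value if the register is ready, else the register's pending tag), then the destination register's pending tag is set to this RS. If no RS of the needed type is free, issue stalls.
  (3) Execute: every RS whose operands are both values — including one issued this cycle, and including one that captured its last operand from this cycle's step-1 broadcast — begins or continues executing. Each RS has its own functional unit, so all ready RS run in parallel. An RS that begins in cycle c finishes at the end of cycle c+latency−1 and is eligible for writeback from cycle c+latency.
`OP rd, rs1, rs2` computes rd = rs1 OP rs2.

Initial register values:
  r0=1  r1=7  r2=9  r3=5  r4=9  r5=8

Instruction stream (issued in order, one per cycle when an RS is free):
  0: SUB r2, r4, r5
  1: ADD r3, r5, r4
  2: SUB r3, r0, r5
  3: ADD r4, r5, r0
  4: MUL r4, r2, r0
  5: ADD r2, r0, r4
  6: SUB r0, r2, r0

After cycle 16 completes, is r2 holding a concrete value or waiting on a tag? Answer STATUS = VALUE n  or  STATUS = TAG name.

STATUS = VALUE 2

cycle 1: issue SUB r2<-Add1 // r0:1,r1:7,r2:Add1,r3:5,r4:9,r5:8
cycle 2: issue ADD r3<-Add2 // r0:1,r1:7,r2:Add1,r3:Add2,r4:9,r5:8
cycle 3: stall // r0:1,r1:7,r2:Add1,r3:Add2,r4:9,r5:8
cycle 4: CDB Add1=1; issue SUB r3<-Add1 // r0:1,r1:7,r2:1,r3:Add1,r4:9,r5:8
cycle 5: CDB Add2=17; issue ADD r4<-Add2 // r0:1,r1:7,r2:1,r3:Add1,r4:Add2,r5:8
cycle 6: issue MUL r4<-Mul1 // r0:1,r1:7,r2:1,r3:Add1,r4:Mul1,r5:8
cycle 7: CDB Add1=-7; issue ADD r2<-Add1 // r0:1,r1:7,r2:Add1,r3:-7,r4:Mul1,r5:8
cycle 8: CDB Add2=9; issue SUB r0<-Add2 // r0:Add2,r1:7,r2:Add1,r3:-7,r4:Mul1,r5:8
cycle 9: - // r0:Add2,r1:7,r2:Add1,r3:-7,r4:Mul1,r5:8
cycle 10: CDB Mul1=1 // r0:Add2,r1:7,r2:Add1,r3:-7,r4:1,r5:8
cycle 11: - // r0:Add2,r1:7,r2:Add1,r3:-7,r4:1,r5:8
cycle 12: - // r0:Add2,r1:7,r2:Add1,r3:-7,r4:1,r5:8
cycle 13: CDB Add1=2 // r0:Add2,r1:7,r2:2,r3:-7,r4:1,r5:8
cycle 14: - // r0:Add2,r1:7,r2:2,r3:-7,r4:1,r5:8
cycle 15: - // r0:Add2,r1:7,r2:2,r3:-7,r4:1,r5:8
cycle 16: CDB Add2=1 // r0:1,r1:7,r2:2,r3:-7,r4:1,r5:8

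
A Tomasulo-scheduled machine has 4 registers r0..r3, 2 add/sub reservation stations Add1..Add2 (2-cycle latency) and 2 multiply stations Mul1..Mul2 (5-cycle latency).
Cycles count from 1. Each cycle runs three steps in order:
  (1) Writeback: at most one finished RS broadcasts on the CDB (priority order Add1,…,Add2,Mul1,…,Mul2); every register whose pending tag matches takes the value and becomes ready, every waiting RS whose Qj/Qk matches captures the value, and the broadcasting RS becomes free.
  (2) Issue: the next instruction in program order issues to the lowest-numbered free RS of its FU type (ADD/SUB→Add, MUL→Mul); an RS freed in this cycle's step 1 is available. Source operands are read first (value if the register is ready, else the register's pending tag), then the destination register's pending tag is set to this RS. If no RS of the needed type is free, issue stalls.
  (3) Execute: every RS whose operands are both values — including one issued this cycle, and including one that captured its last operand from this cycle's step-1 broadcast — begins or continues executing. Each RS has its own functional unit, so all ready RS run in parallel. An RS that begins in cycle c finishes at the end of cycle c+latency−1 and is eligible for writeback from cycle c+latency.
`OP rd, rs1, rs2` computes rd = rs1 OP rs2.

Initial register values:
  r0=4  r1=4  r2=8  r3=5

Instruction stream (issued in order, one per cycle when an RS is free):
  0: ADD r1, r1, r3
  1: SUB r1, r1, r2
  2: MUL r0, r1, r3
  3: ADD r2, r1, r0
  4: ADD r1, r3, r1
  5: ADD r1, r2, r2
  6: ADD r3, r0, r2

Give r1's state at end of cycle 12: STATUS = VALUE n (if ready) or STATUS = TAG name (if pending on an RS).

c1: issue ADD r1<-Add1 | r0:4,r1:Add1,r2:8,r3:5
c2: issue SUB r1<-Add2 | r0:4,r1:Add2,r2:8,r3:5
c3: CDB Add1=9; issue MUL r0<-Mul1 | r0:Mul1,r1:Add2,r2:8,r3:5
c4: issue ADD r2<-Add1 | r0:Mul1,r1:Add2,r2:Add1,r3:5
c5: CDB Add2=1; issue ADD r1<-Add2 | r0:Mul1,r1:Add2,r2:Add1,r3:5
c6: stall | r0:Mul1,r1:Add2,r2:Add1,r3:5
c7: CDB Add2=6; issue ADD r1<-Add2 | r0:Mul1,r1:Add2,r2:Add1,r3:5
c8: stall | r0:Mul1,r1:Add2,r2:Add1,r3:5
c9: stall | r0:Mul1,r1:Add2,r2:Add1,r3:5
c10: CDB Mul1=5; stall | r0:5,r1:Add2,r2:Add1,r3:5
c11: stall | r0:5,r1:Add2,r2:Add1,r3:5
c12: CDB Add1=6; issue ADD r3<-Add1 | r0:5,r1:Add2,r2:6,r3:Add1

STATUS = TAG Add2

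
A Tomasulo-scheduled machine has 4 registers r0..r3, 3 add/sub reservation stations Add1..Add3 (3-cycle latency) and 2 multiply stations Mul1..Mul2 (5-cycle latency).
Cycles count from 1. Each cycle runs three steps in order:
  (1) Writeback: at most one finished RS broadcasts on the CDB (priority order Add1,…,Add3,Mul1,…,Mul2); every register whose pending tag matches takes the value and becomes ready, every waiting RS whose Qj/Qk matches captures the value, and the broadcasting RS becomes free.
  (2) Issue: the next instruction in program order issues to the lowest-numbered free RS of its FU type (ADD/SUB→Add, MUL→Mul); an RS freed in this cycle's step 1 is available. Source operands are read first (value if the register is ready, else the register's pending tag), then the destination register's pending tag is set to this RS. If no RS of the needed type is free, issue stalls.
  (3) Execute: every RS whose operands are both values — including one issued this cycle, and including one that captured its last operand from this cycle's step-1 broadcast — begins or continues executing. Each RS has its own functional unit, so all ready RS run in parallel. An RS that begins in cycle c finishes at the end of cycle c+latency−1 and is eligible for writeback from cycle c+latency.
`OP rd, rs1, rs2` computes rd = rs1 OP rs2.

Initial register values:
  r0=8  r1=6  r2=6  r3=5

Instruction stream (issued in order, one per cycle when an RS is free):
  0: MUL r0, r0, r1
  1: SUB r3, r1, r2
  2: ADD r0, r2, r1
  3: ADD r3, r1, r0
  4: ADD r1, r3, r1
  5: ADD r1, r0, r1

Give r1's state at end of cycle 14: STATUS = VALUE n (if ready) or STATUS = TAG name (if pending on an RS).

c1: issue MUL r0<-Mul1 | r0:Mul1,r1:6,r2:6,r3:5
c2: issue SUB r3<-Add1 | r0:Mul1,r1:6,r2:6,r3:Add1
c3: issue ADD r0<-Add2 | r0:Add2,r1:6,r2:6,r3:Add1
c4: issue ADD r3<-Add3 | r0:Add2,r1:6,r2:6,r3:Add3
c5: CDB Add1=0; issue ADD r1<-Add1 | r0:Add2,r1:Add1,r2:6,r3:Add3
c6: CDB Add2=12; issue ADD r1<-Add2 | r0:12,r1:Add2,r2:6,r3:Add3
c7: CDB Mul1=48 | r0:12,r1:Add2,r2:6,r3:Add3
c8: - | r0:12,r1:Add2,r2:6,r3:Add3
c9: CDB Add3=18 | r0:12,r1:Add2,r2:6,r3:18
c10: - | r0:12,r1:Add2,r2:6,r3:18
c11: - | r0:12,r1:Add2,r2:6,r3:18
c12: CDB Add1=24 | r0:12,r1:Add2,r2:6,r3:18
c13: - | r0:12,r1:Add2,r2:6,r3:18
c14: - | r0:12,r1:Add2,r2:6,r3:18

STATUS = TAG Add2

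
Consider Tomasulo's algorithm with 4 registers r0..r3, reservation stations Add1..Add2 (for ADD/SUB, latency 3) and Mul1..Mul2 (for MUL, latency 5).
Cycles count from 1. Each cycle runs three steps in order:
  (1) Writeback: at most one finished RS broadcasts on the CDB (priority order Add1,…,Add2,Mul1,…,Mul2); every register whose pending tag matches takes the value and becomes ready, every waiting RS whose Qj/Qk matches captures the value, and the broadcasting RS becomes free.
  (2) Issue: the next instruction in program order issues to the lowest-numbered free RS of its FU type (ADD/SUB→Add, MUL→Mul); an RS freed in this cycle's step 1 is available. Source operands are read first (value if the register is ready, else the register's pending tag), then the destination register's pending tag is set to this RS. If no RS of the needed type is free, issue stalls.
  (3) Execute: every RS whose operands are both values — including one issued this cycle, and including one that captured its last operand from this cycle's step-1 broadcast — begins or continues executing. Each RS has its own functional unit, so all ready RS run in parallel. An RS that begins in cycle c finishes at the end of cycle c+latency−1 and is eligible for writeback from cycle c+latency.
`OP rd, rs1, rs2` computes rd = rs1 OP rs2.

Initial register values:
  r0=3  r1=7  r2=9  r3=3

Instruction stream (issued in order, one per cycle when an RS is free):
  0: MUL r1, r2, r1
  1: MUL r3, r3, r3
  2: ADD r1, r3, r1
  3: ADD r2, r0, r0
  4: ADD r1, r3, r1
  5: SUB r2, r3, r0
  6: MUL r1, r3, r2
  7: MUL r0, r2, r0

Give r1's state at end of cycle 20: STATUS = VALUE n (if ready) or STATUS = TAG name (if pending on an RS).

cycle 1: issue MUL r1<-Mul1 // r0:3,r1:Mul1,r2:9,r3:3
cycle 2: issue MUL r3<-Mul2 // r0:3,r1:Mul1,r2:9,r3:Mul2
cycle 3: issue ADD r1<-Add1 // r0:3,r1:Add1,r2:9,r3:Mul2
cycle 4: issue ADD r2<-Add2 // r0:3,r1:Add1,r2:Add2,r3:Mul2
cycle 5: stall // r0:3,r1:Add1,r2:Add2,r3:Mul2
cycle 6: CDB Mul1=63; stall // r0:3,r1:Add1,r2:Add2,r3:Mul2
cycle 7: CDB Add2=6; issue ADD r1<-Add2 // r0:3,r1:Add2,r2:6,r3:Mul2
cycle 8: CDB Mul2=9; stall // r0:3,r1:Add2,r2:6,r3:9
cycle 9: stall // r0:3,r1:Add2,r2:6,r3:9
cycle 10: stall // r0:3,r1:Add2,r2:6,r3:9
cycle 11: CDB Add1=72; issue SUB r2<-Add1 // r0:3,r1:Add2,r2:Add1,r3:9
cycle 12: issue MUL r1<-Mul1 // r0:3,r1:Mul1,r2:Add1,r3:9
cycle 13: issue MUL r0<-Mul2 // r0:Mul2,r1:Mul1,r2:Add1,r3:9
cycle 14: CDB Add1=6 // r0:Mul2,r1:Mul1,r2:6,r3:9
cycle 15: CDB Add2=81 // r0:Mul2,r1:Mul1,r2:6,r3:9
cycle 16: - // r0:Mul2,r1:Mul1,r2:6,r3:9
cycle 17: - // r0:Mul2,r1:Mul1,r2:6,r3:9
cycle 18: - // r0:Mul2,r1:Mul1,r2:6,r3:9
cycle 19: CDB Mul1=54 // r0:Mul2,r1:54,r2:6,r3:9
cycle 20: CDB Mul2=18 // r0:18,r1:54,r2:6,r3:9

STATUS = VALUE 54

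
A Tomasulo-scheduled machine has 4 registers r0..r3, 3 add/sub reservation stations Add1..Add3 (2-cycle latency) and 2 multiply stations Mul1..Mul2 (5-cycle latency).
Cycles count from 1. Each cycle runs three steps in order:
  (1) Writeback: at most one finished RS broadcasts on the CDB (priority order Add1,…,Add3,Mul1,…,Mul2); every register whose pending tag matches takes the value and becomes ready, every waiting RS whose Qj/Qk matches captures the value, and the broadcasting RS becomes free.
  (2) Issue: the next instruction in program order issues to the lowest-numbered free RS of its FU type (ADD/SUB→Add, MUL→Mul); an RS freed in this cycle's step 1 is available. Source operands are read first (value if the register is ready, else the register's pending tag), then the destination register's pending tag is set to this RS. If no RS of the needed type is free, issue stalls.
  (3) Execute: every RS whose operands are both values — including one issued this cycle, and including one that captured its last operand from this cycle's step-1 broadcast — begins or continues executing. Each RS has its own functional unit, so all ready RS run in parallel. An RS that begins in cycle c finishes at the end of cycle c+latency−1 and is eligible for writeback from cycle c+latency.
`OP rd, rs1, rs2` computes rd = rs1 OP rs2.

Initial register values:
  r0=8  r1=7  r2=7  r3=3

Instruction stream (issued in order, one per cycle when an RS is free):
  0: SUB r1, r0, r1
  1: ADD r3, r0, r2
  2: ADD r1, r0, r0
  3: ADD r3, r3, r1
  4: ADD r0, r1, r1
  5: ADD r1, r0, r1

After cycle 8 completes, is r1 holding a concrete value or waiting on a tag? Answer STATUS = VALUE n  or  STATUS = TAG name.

STATUS = TAG Add3

  c1: issue SUB r1<-Add1  regs: r0:8,r1:Add1,r2:7,r3:3
  c2: issue ADD r3<-Add2  regs: r0:8,r1:Add1,r2:7,r3:Add2
  c3: CDB Add1=1; issue ADD r1<-Add1  regs: r0:8,r1:Add1,r2:7,r3:Add2
  c4: CDB Add2=15; issue ADD r3<-Add2  regs: r0:8,r1:Add1,r2:7,r3:Add2
  c5: CDB Add1=16; issue ADD r0<-Add1  regs: r0:Add1,r1:16,r2:7,r3:Add2
  c6: issue ADD r1<-Add3  regs: r0:Add1,r1:Add3,r2:7,r3:Add2
  c7: CDB Add1=32  regs: r0:32,r1:Add3,r2:7,r3:Add2
  c8: CDB Add2=31  regs: r0:32,r1:Add3,r2:7,r3:31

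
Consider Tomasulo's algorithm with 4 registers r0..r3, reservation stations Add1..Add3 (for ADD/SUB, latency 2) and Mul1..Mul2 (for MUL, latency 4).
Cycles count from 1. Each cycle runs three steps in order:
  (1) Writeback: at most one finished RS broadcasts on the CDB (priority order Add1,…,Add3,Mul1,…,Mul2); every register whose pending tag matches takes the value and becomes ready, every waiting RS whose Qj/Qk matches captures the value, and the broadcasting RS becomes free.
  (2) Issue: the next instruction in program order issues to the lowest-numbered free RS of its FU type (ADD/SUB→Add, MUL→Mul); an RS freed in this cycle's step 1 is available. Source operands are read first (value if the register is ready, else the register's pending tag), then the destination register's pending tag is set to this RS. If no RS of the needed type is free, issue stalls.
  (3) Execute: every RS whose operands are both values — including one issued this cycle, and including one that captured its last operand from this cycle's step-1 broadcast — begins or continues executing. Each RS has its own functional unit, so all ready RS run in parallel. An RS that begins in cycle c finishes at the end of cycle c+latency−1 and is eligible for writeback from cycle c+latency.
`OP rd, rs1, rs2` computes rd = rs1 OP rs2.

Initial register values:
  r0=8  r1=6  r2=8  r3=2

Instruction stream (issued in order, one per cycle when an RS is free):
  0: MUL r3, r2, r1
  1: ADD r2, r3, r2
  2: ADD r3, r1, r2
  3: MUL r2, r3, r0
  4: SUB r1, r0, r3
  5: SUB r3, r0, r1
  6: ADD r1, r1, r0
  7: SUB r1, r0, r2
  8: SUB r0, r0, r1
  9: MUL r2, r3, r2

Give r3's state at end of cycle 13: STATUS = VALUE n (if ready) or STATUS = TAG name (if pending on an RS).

  c1: issue MUL r3<-Mul1  regs: r0:8,r1:6,r2:8,r3:Mul1
  c2: issue ADD r2<-Add1  regs: r0:8,r1:6,r2:Add1,r3:Mul1
  c3: issue ADD r3<-Add2  regs: r0:8,r1:6,r2:Add1,r3:Add2
  c4: issue MUL r2<-Mul2  regs: r0:8,r1:6,r2:Mul2,r3:Add2
  c5: CDB Mul1=48; issue SUB r1<-Add3  regs: r0:8,r1:Add3,r2:Mul2,r3:Add2
  c6: stall  regs: r0:8,r1:Add3,r2:Mul2,r3:Add2
  c7: CDB Add1=56; issue SUB r3<-Add1  regs: r0:8,r1:Add3,r2:Mul2,r3:Add1
  c8: stall  regs: r0:8,r1:Add3,r2:Mul2,r3:Add1
  c9: CDB Add2=62; issue ADD r1<-Add2  regs: r0:8,r1:Add2,r2:Mul2,r3:Add1
  c10: stall  regs: r0:8,r1:Add2,r2:Mul2,r3:Add1
  c11: CDB Add3=-54; issue SUB r1<-Add3  regs: r0:8,r1:Add3,r2:Mul2,r3:Add1
  c12: stall  regs: r0:8,r1:Add3,r2:Mul2,r3:Add1
  c13: CDB Add1=62; issue SUB r0<-Add1  regs: r0:Add1,r1:Add3,r2:Mul2,r3:62

STATUS = VALUE 62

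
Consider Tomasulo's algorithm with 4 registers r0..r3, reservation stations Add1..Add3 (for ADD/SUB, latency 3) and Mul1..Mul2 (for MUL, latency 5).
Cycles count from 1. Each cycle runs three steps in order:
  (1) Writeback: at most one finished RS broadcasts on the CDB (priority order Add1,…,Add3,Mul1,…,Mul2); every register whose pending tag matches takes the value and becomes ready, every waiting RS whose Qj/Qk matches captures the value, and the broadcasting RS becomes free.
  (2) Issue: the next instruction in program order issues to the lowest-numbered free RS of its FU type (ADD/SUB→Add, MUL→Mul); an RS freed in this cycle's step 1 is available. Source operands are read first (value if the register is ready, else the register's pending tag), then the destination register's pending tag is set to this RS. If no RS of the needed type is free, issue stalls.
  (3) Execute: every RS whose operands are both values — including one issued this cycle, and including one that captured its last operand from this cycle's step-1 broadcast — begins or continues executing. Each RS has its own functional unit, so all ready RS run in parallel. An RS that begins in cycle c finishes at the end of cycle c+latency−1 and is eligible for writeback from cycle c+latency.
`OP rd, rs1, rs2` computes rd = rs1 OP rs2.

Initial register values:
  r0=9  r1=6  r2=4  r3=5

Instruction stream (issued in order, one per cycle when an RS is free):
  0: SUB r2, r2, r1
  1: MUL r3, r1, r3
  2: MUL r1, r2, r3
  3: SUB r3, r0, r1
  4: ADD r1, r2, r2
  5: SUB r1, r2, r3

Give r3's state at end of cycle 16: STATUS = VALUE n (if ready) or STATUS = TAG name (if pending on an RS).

  c1: issue SUB r2<-Add1  regs: r0:9,r1:6,r2:Add1,r3:5
  c2: issue MUL r3<-Mul1  regs: r0:9,r1:6,r2:Add1,r3:Mul1
  c3: issue MUL r1<-Mul2  regs: r0:9,r1:Mul2,r2:Add1,r3:Mul1
  c4: CDB Add1=-2; issue SUB r3<-Add1  regs: r0:9,r1:Mul2,r2:-2,r3:Add1
  c5: issue ADD r1<-Add2  regs: r0:9,r1:Add2,r2:-2,r3:Add1
  c6: issue SUB r1<-Add3  regs: r0:9,r1:Add3,r2:-2,r3:Add1
  c7: CDB Mul1=30  regs: r0:9,r1:Add3,r2:-2,r3:Add1
  c8: CDB Add2=-4  regs: r0:9,r1:Add3,r2:-2,r3:Add1
  c9: -  regs: r0:9,r1:Add3,r2:-2,r3:Add1
  c10: -  regs: r0:9,r1:Add3,r2:-2,r3:Add1
  c11: -  regs: r0:9,r1:Add3,r2:-2,r3:Add1
  c12: CDB Mul2=-60  regs: r0:9,r1:Add3,r2:-2,r3:Add1
  c13: -  regs: r0:9,r1:Add3,r2:-2,r3:Add1
  c14: -  regs: r0:9,r1:Add3,r2:-2,r3:Add1
  c15: CDB Add1=69  regs: r0:9,r1:Add3,r2:-2,r3:69
  c16: -  regs: r0:9,r1:Add3,r2:-2,r3:69

STATUS = VALUE 69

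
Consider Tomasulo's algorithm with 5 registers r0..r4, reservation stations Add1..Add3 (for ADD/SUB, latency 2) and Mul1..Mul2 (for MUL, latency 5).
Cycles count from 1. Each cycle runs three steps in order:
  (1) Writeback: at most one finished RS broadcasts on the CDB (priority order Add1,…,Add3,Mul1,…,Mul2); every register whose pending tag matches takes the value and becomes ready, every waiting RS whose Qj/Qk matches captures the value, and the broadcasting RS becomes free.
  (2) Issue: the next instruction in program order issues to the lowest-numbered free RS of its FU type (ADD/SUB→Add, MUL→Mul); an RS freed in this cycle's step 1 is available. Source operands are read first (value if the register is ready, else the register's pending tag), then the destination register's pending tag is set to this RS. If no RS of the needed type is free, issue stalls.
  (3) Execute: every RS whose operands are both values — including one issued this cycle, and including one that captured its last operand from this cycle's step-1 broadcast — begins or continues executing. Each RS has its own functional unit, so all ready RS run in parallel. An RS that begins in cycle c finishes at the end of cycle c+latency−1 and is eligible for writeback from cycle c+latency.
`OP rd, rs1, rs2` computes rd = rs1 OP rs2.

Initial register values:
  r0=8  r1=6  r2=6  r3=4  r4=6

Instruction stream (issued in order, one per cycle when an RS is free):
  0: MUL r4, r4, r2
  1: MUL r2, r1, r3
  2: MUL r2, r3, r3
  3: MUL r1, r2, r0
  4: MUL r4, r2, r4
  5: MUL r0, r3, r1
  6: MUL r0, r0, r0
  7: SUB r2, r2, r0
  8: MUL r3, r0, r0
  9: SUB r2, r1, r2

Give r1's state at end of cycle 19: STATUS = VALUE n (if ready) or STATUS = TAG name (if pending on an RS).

STATUS = VALUE 128

c1: issue MUL r4<-Mul1 | r0:8,r1:6,r2:6,r3:4,r4:Mul1
c2: issue MUL r2<-Mul2 | r0:8,r1:6,r2:Mul2,r3:4,r4:Mul1
c3: stall | r0:8,r1:6,r2:Mul2,r3:4,r4:Mul1
c4: stall | r0:8,r1:6,r2:Mul2,r3:4,r4:Mul1
c5: stall | r0:8,r1:6,r2:Mul2,r3:4,r4:Mul1
c6: CDB Mul1=36; issue MUL r2<-Mul1 | r0:8,r1:6,r2:Mul1,r3:4,r4:36
c7: CDB Mul2=24; issue MUL r1<-Mul2 | r0:8,r1:Mul2,r2:Mul1,r3:4,r4:36
c8: stall | r0:8,r1:Mul2,r2:Mul1,r3:4,r4:36
c9: stall | r0:8,r1:Mul2,r2:Mul1,r3:4,r4:36
c10: stall | r0:8,r1:Mul2,r2:Mul1,r3:4,r4:36
c11: CDB Mul1=16; issue MUL r4<-Mul1 | r0:8,r1:Mul2,r2:16,r3:4,r4:Mul1
c12: stall | r0:8,r1:Mul2,r2:16,r3:4,r4:Mul1
c13: stall | r0:8,r1:Mul2,r2:16,r3:4,r4:Mul1
c14: stall | r0:8,r1:Mul2,r2:16,r3:4,r4:Mul1
c15: stall | r0:8,r1:Mul2,r2:16,r3:4,r4:Mul1
c16: CDB Mul1=576; issue MUL r0<-Mul1 | r0:Mul1,r1:Mul2,r2:16,r3:4,r4:576
c17: CDB Mul2=128; issue MUL r0<-Mul2 | r0:Mul2,r1:128,r2:16,r3:4,r4:576
c18: issue SUB r2<-Add1 | r0:Mul2,r1:128,r2:Add1,r3:4,r4:576
c19: stall | r0:Mul2,r1:128,r2:Add1,r3:4,r4:576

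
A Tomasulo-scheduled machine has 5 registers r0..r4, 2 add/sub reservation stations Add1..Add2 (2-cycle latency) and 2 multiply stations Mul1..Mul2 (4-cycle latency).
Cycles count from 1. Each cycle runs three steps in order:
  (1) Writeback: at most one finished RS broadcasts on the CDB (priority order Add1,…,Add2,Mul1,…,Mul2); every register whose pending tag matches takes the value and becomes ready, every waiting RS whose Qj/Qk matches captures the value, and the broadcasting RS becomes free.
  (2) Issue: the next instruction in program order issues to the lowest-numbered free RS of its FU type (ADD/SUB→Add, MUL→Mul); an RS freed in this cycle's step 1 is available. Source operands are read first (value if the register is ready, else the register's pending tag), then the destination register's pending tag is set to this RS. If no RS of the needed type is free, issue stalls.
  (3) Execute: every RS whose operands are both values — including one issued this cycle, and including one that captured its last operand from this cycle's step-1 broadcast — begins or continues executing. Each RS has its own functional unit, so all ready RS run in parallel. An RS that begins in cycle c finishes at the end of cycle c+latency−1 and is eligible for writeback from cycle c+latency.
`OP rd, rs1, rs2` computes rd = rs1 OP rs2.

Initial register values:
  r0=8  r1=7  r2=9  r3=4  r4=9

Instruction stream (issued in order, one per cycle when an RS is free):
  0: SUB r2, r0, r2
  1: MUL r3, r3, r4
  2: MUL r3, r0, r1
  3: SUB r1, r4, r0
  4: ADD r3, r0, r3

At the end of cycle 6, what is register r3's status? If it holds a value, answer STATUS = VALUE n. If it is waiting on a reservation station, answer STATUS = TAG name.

STATUS = TAG Add2

c1: issue SUB r2<-Add1 | r0:8,r1:7,r2:Add1,r3:4,r4:9
c2: issue MUL r3<-Mul1 | r0:8,r1:7,r2:Add1,r3:Mul1,r4:9
c3: CDB Add1=-1; issue MUL r3<-Mul2 | r0:8,r1:7,r2:-1,r3:Mul2,r4:9
c4: issue SUB r1<-Add1 | r0:8,r1:Add1,r2:-1,r3:Mul2,r4:9
c5: issue ADD r3<-Add2 | r0:8,r1:Add1,r2:-1,r3:Add2,r4:9
c6: CDB Add1=1 | r0:8,r1:1,r2:-1,r3:Add2,r4:9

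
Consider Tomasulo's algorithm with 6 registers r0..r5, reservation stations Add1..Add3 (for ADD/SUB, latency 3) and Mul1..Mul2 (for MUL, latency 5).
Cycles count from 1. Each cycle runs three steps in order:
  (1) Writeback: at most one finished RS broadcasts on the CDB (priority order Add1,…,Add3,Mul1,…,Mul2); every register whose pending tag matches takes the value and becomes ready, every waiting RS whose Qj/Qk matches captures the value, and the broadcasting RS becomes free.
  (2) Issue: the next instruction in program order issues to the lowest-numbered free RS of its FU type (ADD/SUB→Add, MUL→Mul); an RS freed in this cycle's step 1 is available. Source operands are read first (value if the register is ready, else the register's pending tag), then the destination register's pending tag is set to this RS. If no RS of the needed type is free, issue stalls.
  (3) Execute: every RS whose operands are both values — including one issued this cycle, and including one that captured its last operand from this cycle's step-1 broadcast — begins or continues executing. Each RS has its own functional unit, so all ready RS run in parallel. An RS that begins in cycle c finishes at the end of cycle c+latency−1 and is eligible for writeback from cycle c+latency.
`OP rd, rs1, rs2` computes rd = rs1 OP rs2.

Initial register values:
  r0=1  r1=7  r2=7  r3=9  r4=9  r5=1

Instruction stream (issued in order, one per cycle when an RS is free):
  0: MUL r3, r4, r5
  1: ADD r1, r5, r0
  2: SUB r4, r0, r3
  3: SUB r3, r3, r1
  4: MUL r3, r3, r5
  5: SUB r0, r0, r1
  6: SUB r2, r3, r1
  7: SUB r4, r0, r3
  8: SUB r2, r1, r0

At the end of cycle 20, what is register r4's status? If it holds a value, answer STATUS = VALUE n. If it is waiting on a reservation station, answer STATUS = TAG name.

STATUS = VALUE -8

cycle 1: issue MUL r3<-Mul1 // r0:1,r1:7,r2:7,r3:Mul1,r4:9,r5:1
cycle 2: issue ADD r1<-Add1 // r0:1,r1:Add1,r2:7,r3:Mul1,r4:9,r5:1
cycle 3: issue SUB r4<-Add2 // r0:1,r1:Add1,r2:7,r3:Mul1,r4:Add2,r5:1
cycle 4: issue SUB r3<-Add3 // r0:1,r1:Add1,r2:7,r3:Add3,r4:Add2,r5:1
cycle 5: CDB Add1=2; issue MUL r3<-Mul2 // r0:1,r1:2,r2:7,r3:Mul2,r4:Add2,r5:1
cycle 6: CDB Mul1=9; issue SUB r0<-Add1 // r0:Add1,r1:2,r2:7,r3:Mul2,r4:Add2,r5:1
cycle 7: stall // r0:Add1,r1:2,r2:7,r3:Mul2,r4:Add2,r5:1
cycle 8: stall // r0:Add1,r1:2,r2:7,r3:Mul2,r4:Add2,r5:1
cycle 9: CDB Add1=-1; issue SUB r2<-Add1 // r0:-1,r1:2,r2:Add1,r3:Mul2,r4:Add2,r5:1
cycle 10: CDB Add2=-8; issue SUB r4<-Add2 // r0:-1,r1:2,r2:Add1,r3:Mul2,r4:Add2,r5:1
cycle 11: CDB Add3=7; issue SUB r2<-Add3 // r0:-1,r1:2,r2:Add3,r3:Mul2,r4:Add2,r5:1
cycle 12: - // r0:-1,r1:2,r2:Add3,r3:Mul2,r4:Add2,r5:1
cycle 13: - // r0:-1,r1:2,r2:Add3,r3:Mul2,r4:Add2,r5:1
cycle 14: CDB Add3=3 // r0:-1,r1:2,r2:3,r3:Mul2,r4:Add2,r5:1
cycle 15: - // r0:-1,r1:2,r2:3,r3:Mul2,r4:Add2,r5:1
cycle 16: CDB Mul2=7 // r0:-1,r1:2,r2:3,r3:7,r4:Add2,r5:1
cycle 17: - // r0:-1,r1:2,r2:3,r3:7,r4:Add2,r5:1
cycle 18: - // r0:-1,r1:2,r2:3,r3:7,r4:Add2,r5:1
cycle 19: CDB Add1=5 // r0:-1,r1:2,r2:3,r3:7,r4:Add2,r5:1
cycle 20: CDB Add2=-8 // r0:-1,r1:2,r2:3,r3:7,r4:-8,r5:1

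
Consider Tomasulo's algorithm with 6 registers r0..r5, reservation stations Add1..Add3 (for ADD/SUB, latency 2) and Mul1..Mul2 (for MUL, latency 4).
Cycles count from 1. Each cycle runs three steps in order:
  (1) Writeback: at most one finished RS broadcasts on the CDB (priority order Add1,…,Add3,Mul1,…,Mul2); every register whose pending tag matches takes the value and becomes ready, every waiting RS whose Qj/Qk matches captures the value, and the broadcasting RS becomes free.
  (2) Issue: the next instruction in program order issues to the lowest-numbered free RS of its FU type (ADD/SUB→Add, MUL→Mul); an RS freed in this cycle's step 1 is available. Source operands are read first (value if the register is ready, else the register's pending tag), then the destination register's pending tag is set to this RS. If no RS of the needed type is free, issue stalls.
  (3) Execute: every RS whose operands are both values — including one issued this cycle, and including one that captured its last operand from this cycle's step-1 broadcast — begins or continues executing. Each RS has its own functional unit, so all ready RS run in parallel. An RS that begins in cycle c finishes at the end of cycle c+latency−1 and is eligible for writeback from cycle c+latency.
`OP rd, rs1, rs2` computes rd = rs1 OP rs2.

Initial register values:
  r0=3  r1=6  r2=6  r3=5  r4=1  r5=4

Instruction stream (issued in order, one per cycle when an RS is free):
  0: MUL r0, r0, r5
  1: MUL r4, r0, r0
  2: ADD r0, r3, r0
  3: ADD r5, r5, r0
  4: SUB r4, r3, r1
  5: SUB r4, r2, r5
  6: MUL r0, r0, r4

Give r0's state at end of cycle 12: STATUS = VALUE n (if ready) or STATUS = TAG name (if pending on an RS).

STATUS = TAG Mul1

cycle 1: issue MUL r0<-Mul1 // r0:Mul1,r1:6,r2:6,r3:5,r4:1,r5:4
cycle 2: issue MUL r4<-Mul2 // r0:Mul1,r1:6,r2:6,r3:5,r4:Mul2,r5:4
cycle 3: issue ADD r0<-Add1 // r0:Add1,r1:6,r2:6,r3:5,r4:Mul2,r5:4
cycle 4: issue ADD r5<-Add2 // r0:Add1,r1:6,r2:6,r3:5,r4:Mul2,r5:Add2
cycle 5: CDB Mul1=12; issue SUB r4<-Add3 // r0:Add1,r1:6,r2:6,r3:5,r4:Add3,r5:Add2
cycle 6: stall // r0:Add1,r1:6,r2:6,r3:5,r4:Add3,r5:Add2
cycle 7: CDB Add1=17; issue SUB r4<-Add1 // r0:17,r1:6,r2:6,r3:5,r4:Add1,r5:Add2
cycle 8: CDB Add3=-1; issue MUL r0<-Mul1 // r0:Mul1,r1:6,r2:6,r3:5,r4:Add1,r5:Add2
cycle 9: CDB Add2=21 // r0:Mul1,r1:6,r2:6,r3:5,r4:Add1,r5:21
cycle 10: CDB Mul2=144 // r0:Mul1,r1:6,r2:6,r3:5,r4:Add1,r5:21
cycle 11: CDB Add1=-15 // r0:Mul1,r1:6,r2:6,r3:5,r4:-15,r5:21
cycle 12: - // r0:Mul1,r1:6,r2:6,r3:5,r4:-15,r5:21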